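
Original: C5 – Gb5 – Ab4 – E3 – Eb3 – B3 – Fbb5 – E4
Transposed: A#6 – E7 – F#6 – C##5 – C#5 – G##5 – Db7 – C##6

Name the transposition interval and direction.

Take the first pair: C5 → A#6. C to A spans 13 letter names, so the interval is some kind of thirteenth.
C5 to A#6 is 22 semitones, which makes it an augmented thirteenth; the second version is higher, so the direction is up.
Checking another pair — E4 → C##6 — gives the same interval.

up an augmented thirteenth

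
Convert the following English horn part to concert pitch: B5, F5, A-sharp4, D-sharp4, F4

The English horn sounds a perfect fifth below written, so transpose each written note down a perfect fifth.
B5 -> E5
F5 -> Bb4
A#4 -> D#4
D#4 -> G#3
F4 -> Bb3

E5 Bb4 D#4 G#3 Bb3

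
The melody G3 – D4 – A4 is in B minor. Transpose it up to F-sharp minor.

D4 A4 E5

From B up to F-sharp is a perfect fifth; apply that to each pitch.
G3 becomes D4
D4 becomes A4
A4 becomes E5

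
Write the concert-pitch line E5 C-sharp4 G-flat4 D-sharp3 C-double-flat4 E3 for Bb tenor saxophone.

F#6 D#5 Ab5 E#4 Dbb5 F#4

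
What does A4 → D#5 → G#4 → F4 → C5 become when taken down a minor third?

A4 down a minor third is F#4.
D#5: a third down reaches B, and 3 semitones makes it B#4.
G#4: a third down reaches E, and 3 semitones makes it E#4.
F4 down a minor third is D4.
A minor third down from C5 gives A4.

F#4 B#4 E#4 D4 A4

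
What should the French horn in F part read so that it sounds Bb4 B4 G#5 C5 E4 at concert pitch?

F5 F#5 D#6 G5 B4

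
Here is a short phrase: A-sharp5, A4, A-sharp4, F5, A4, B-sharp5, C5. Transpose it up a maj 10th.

C##7 C#6 C##6 A6 C#6 D##7 E6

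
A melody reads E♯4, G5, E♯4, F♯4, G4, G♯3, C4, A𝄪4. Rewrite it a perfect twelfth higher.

B#5 D7 B#5 C#6 D6 D#5 G5 E##6

E#4 becomes B#5
G5 becomes D7
E#4 becomes B#5
F#4 becomes C#6
G4 becomes D6
G#3 becomes D#5
C4 becomes G5
A##4 becomes E##6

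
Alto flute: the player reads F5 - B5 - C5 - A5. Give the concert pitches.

The alto flute sounds a perfect fourth below written, so transpose each written note down a perfect fourth.
F5 becomes C5
B5 becomes F#5
C5 becomes G4
A5 becomes E5

C5 F#5 G4 E5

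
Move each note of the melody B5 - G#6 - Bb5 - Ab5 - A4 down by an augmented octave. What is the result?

Bb4 G5 Bbb4 Abb4 Ab3

An augmented octave down from B5 gives Bb4.
An augmented octave down from G#6 gives G5.
Bb5: an octave down reaches B, and 13 semitones makes it Bbb4.
Ab5 down an augmented octave is Abb4.
An augmented octave down from A4 gives Ab3.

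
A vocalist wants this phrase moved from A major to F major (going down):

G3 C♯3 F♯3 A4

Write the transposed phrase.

Eb3 A2 D3 F4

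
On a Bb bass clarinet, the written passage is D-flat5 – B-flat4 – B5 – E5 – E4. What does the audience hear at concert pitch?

Cb4 Ab3 A4 D4 D3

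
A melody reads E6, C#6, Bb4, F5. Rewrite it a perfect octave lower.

E6 down a perfect octave is E5.
A perfect octave down from C#6 gives C#5.
Bb4: an octave down reaches B, and 12 semitones makes it Bb3.
F5: an octave down reaches F, and 12 semitones makes it F4.

E5 C#5 Bb3 F4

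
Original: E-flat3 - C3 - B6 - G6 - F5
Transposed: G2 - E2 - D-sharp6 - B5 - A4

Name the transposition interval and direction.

Take the first pair: Eb3 → G2. E to G spans 6 letter names, so the interval is some kind of sixth.
G2 to Eb3 is 8 semitones, which makes it a minor sixth; the second version is lower, so the direction is down.
Checking another pair — F5 → A4 — gives the same interval.

down a minor sixth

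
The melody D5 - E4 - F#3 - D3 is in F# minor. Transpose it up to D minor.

F# minor to D minor up is a minor sixth, so every note moves up by that interval.
D5 gives Bb5
E4 gives C5
F#3 gives D4
D3 gives Bb3

Bb5 C5 D4 Bb3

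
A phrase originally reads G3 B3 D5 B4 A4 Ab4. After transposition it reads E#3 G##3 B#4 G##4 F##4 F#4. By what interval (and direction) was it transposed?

down a diminished third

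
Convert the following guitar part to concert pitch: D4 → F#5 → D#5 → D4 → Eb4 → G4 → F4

D3 F#4 D#4 D3 Eb3 G3 F3

Written C4 on the guitar sounds as C3, a perfect octave lower; apply that shift to every note.
D4 becomes D3
F#5 becomes F#4
D#5 becomes D#4
D4 becomes D3
Eb4 becomes Eb3
G4 becomes G3
F4 becomes F3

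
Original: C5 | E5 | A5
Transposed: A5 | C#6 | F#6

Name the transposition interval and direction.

From C5 to A5 is 6 letter names — a sixth of some quality.
C5 to A5 is 9 semitones, which makes it a major sixth; the second version is higher, so the direction is up.
Checking another pair — A5 → F#6 — gives the same interval.

up a major sixth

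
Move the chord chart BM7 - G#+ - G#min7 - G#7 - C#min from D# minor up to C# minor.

AM7 F#+ F#min7 F#7 Bmin

D# minor up to C# minor is a minor seventh; each chord root moves by that interval while the quality stays the same.
BM7: root B up a minor seventh → A, giving AM7.
G#+: root G# up a minor seventh → F#, giving F#+.
G#min7: root G# up a minor seventh → F#, giving F#min7.
G#7: root G# up a minor seventh → F#, giving F#7.
C#min: root C# up a minor seventh → B, giving Bmin.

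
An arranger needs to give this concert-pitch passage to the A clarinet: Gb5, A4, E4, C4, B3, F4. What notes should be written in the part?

Bbb5 C5 G4 Eb4 D4 Ab4

The A clarinet sounds a minor third below written, so the written part must be a minor third above concert — transpose each note up.
Gb5 to Bbb5
A4 to C5
E4 to G4
C4 to Eb4
B3 to D4
F4 to Ab4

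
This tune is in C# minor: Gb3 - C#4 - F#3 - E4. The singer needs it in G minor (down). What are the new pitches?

Dbb3 G3 C3 Bb3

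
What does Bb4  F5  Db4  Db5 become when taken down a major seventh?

Cb4 Gb4 Ebb3 Ebb4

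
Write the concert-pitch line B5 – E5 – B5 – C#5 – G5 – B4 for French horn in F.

Written C4 sounds as F3 on the French horn in F, so concert pitches are written a perfect fifth up.
B5 becomes F#6
E5 becomes B5
B5 becomes F#6
C#5 becomes G#5
G5 becomes D6
B4 becomes F#5

F#6 B5 F#6 G#5 D6 F#5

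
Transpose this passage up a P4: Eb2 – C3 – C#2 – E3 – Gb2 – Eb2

Eb2 up a perfect fourth is Ab2.
A perfect fourth up from C3 gives F3.
C#2: a fourth up reaches F, and 5 semitones makes it F#2.
E3 up a perfect fourth is A3.
A perfect fourth up from Gb2 gives Cb3.
A perfect fourth up from Eb2 gives Ab2.

Ab2 F3 F#2 A3 Cb3 Ab2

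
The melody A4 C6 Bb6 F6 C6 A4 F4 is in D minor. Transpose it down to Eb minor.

Bb3 Db5 Cb6 Gb5 Db5 Bb3 Gb3

D minor to Eb minor down is a major seventh, so every note moves down by that interval.
A4 → Bb3
C6 → Db5
Bb6 → Cb6
F6 → Gb5
C6 → Db5
A4 → Bb3
F4 → Gb3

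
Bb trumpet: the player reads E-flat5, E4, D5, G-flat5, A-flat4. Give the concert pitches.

The Bb trumpet sounds a major second below written, so transpose each written note down a major second.
Eb5 → Db5
E4 → D4
D5 → C5
Gb5 → Fb5
Ab4 → Gb4

Db5 D4 C5 Fb5 Gb4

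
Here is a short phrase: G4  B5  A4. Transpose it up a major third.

B4 D#6 C#5

G4: a third up reaches B, and 4 semitones makes it B4.
A major third up from B5 gives D#6.
A4: a third up reaches C, and 4 semitones makes it C#5.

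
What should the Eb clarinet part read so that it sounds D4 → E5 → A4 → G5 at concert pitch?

B3 C#5 F#4 E5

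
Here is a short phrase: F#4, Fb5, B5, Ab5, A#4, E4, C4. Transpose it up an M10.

A#5 Ab6 D#7 C7 C##6 G#5 E5

F#4 up a major tenth is A#5.
A major tenth up from Fb5 gives Ab6.
B5: a tenth up reaches D, and 16 semitones makes it D#7.
A major tenth up from Ab5 gives C7.
A major tenth up from A#4 gives C##6.
E4 up a major tenth is G#5.
C4 up a major tenth is E5.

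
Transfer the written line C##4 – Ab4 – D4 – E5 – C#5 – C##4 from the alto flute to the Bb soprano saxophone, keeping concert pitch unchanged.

First find concert pitch: the alto flute sounds a perfect fourth below written, so C##4 Ab4 D4 E5 C#5 C##4 sounds G##3 Eb4 A3 B4 G#4 G##3.
Then write for Bb soprano saxophone: it sounds a major second below written, so the part must be a major second above concert.
G##3 → A##3
Eb4 → F4
A3 → B3
B4 → C#5
G#4 → A#4
G##3 → A##3

A##3 F4 B3 C#5 A#4 A##3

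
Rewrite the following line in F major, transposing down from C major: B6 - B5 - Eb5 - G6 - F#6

E6 E5 Ab4 C6 B5

C major to F major down is a perfect fifth, so every note moves down by that interval.
B6 → E6
B5 → E5
Eb5 → Ab4
G6 → C6
F#6 → B5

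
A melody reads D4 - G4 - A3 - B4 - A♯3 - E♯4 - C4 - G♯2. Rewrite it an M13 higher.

D4 up a major thirteenth is B5.
A major thirteenth up from G4 gives E6.
A major thirteenth up from A3 gives F#5.
B4 up a major thirteenth is G#6.
A#3 up a major thirteenth is F##5.
E#4 up a major thirteenth is C##6.
C4 up a major thirteenth is A5.
G#2 up a major thirteenth is E#4.

B5 E6 F#5 G#6 F##5 C##6 A5 E#4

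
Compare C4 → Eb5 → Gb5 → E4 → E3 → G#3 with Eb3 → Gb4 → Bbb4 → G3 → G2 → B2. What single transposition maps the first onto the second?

Take the first pair: C4 → Eb3. C to E spans 6 letter names, so the interval is some kind of sixth.
Eb3 to C4 is 9 semitones, which makes it a major sixth; the second version is lower, so the direction is down.
Checking another pair — G#3 → B2 — gives the same interval.

down a major sixth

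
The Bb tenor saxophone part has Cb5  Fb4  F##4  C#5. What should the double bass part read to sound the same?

First find concert pitch: the Bb tenor saxophone sounds a major ninth below written, so Cb5 Fb4 F##4 C#5 sounds Bbb3 Ebb3 E#3 B3.
Then write for double bass: it sounds a perfect octave below written, so the part must be a perfect octave above concert.
Bbb3 → Bbb4
Ebb3 → Ebb4
E#3 → E#4
B3 → B4

Bbb4 Ebb4 E#4 B4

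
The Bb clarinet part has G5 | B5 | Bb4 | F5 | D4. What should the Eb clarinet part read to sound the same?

D5 F#5 F4 C5 A3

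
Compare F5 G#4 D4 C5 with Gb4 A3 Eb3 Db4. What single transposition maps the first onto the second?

Take the first pair: F5 → Gb4. F to G spans 7 letter names, so the interval is some kind of seventh.
Gb4 to F5 is 11 semitones, which makes it a major seventh; the second version is lower, so the direction is down.
Checking another pair — C5 → Db4 — gives the same interval.

down a major seventh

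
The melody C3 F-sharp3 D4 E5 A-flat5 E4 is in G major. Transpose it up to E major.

From G up to E is a major sixth; apply that to each pitch.
C3 -> A3
F#3 -> D#4
D4 -> B4
E5 -> C#6
Ab5 -> F6
E4 -> C#5

A3 D#4 B4 C#6 F6 C#5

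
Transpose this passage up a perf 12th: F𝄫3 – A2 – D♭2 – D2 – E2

Fbb3 becomes Cbb5
A2 becomes E4
Db2 becomes Ab3
D2 becomes A3
E2 becomes B3

Cbb5 E4 Ab3 A3 B3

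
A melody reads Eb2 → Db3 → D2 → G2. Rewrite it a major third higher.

G2 F3 F#2 B2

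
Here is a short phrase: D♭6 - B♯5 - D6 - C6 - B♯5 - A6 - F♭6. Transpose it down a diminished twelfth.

G4 E##4 G#4 F#4 E##4 D#5 Bb4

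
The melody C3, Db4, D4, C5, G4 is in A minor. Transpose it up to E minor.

A minor to E minor up is a perfect fifth, so every note moves up by that interval.
C3 → G3
Db4 → Ab4
D4 → A4
C5 → G5
G4 → D5

G3 Ab4 A4 G5 D5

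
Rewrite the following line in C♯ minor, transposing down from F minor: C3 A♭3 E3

G#2 E3 B#2

F minor to C♯ minor down is a diminished fourth, so every note moves down by that interval.
C3 → G#2
Ab3 → E3
E3 → B#2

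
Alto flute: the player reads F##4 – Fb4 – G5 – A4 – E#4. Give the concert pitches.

Written C4 on the alto flute sounds as G3, a perfect fourth lower; apply that shift to every note.
F##4 becomes C##4
Fb4 becomes Cb4
G5 becomes D5
A4 becomes E4
E#4 becomes B#3

C##4 Cb4 D5 E4 B#3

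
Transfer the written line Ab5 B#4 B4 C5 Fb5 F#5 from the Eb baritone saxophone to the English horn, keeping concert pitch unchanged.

Gb4 A#3 A3 Bb3 Ebb4 E4

First find concert pitch: the Eb baritone saxophone sounds a major thirteenth below written, so Ab5 B#4 B4 C5 Fb5 F#5 sounds Cb4 D#3 D3 Eb3 Abb3 A3.
Then write for English horn: it sounds a perfect fifth below written, so the part must be a perfect fifth above concert.
Cb4 → Gb4
D#3 → A#3
D3 → A3
Eb3 → Bb3
Abb3 → Ebb4
A3 → E4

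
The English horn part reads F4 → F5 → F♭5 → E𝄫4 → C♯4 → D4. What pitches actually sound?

Bb3 Bb4 Bbb4 Abb3 F#3 G3

Written C4 on the English horn sounds as F3, a perfect fifth lower; apply that shift to every note.
F4 becomes Bb3
F5 becomes Bb4
Fb5 becomes Bbb4
Ebb4 becomes Abb3
C#4 becomes F#3
D4 becomes G3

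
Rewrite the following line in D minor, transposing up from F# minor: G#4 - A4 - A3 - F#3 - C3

From F# up to D is a minor sixth; apply that to each pitch.
G#4 → E5
A4 → F5
A3 → F4
F#3 → D4
C3 → Ab3

E5 F5 F4 D4 Ab3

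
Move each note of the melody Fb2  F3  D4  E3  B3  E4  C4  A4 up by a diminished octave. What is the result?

A diminished octave up from Fb2 gives Fbb3.
A diminished octave up from F3 gives Fb4.
D4: an octave up reaches D, and 11 semitones makes it Db5.
A diminished octave up from E3 gives Eb4.
B3 up a diminished octave is Bb4.
A diminished octave up from E4 gives Eb5.
C4 up a diminished octave is Cb5.
A4: an octave up reaches A, and 11 semitones makes it Ab5.

Fbb3 Fb4 Db5 Eb4 Bb4 Eb5 Cb5 Ab5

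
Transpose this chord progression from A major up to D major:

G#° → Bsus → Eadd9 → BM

C#° Esus Aadd9 EM

A major up to D major is a perfect fourth; each chord root moves by that interval while the quality stays the same.
G#°: root G# up a perfect fourth → C#, giving C#°.
Bsus: root B up a perfect fourth → E, giving Esus.
Eadd9: root E up a perfect fourth → A, giving Aadd9.
BM: root B up a perfect fourth → E, giving EM.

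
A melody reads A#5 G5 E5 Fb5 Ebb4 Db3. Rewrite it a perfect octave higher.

A#5 becomes A#6
G5 becomes G6
E5 becomes E6
Fb5 becomes Fb6
Ebb4 becomes Ebb5
Db3 becomes Db4

A#6 G6 E6 Fb6 Ebb5 Db4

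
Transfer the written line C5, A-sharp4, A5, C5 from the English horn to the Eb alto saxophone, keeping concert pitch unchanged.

D5 B#4 B5 D5

First find concert pitch: the English horn sounds a perfect fifth below written, so C5 A-sharp4 A5 C5 sounds F4 D#4 D5 F4.
Then write for Eb alto saxophone: it sounds a major sixth below written, so the part must be a major sixth above concert.
F4 → D5
D#4 → B#4
D5 → B5
F4 → D5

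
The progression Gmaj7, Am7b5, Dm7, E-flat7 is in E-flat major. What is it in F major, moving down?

E-flat major down to F major is a minor seventh; each chord root moves by that interval while the quality stays the same.
Gmaj7: root G down a minor seventh → A, giving Amaj7.
Am7b5: root A down a minor seventh → B, giving Bm7b5.
Dm7: root D down a minor seventh → E, giving Em7.
E-flat7: root E-flat down a minor seventh → F, giving F7.

Amaj7 Bm7b5 Em7 F7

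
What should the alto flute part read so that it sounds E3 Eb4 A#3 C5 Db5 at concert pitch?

A3 Ab4 D#4 F5 Gb5

Written C4 sounds as G3 on the alto flute, so concert pitches are written a perfect fourth up.
E3 -> A3
Eb4 -> Ab4
A#3 -> D#4
C5 -> F5
Db5 -> Gb5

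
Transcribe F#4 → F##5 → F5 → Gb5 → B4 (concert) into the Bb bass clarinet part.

G#5 G##6 G6 Ab6 C#6

Written C4 sounds as Bb2 on the Bb bass clarinet, so concert pitches are written a major ninth up.
F#4 becomes G#5
F##5 becomes G##6
F5 becomes G6
Gb5 becomes Ab6
B4 becomes C#6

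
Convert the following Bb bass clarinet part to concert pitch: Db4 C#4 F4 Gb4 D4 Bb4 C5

Cb3 B2 Eb3 Fb3 C3 Ab3 Bb3

Written C4 on the Bb bass clarinet sounds as Bb2, a major ninth lower; apply that shift to every note.
Db4 becomes Cb3
C#4 becomes B2
F4 becomes Eb3
Gb4 becomes Fb3
D4 becomes C3
Bb4 becomes Ab3
C5 becomes Bb3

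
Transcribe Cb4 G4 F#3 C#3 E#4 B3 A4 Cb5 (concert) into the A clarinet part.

Ebb4 Bb4 A3 E3 G#4 D4 C5 Ebb5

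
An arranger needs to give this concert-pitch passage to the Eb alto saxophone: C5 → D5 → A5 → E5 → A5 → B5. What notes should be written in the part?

The Eb alto saxophone sounds a major sixth below written, so the written part must be a major sixth above concert — transpose each note up.
C5 becomes A5
D5 becomes B5
A5 becomes F#6
E5 becomes C#6
A5 becomes F#6
B5 becomes G#6

A5 B5 F#6 C#6 F#6 G#6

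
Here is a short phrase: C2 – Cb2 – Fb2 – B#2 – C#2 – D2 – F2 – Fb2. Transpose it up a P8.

C2: an octave up reaches C, and 12 semitones makes it C3.
Cb2 up a perfect octave is Cb3.
Fb2 up a perfect octave is Fb3.
B#2 up a perfect octave is B#3.
A perfect octave up from C#2 gives C#3.
A perfect octave up from D2 gives D3.
F2 up a perfect octave is F3.
A perfect octave up from Fb2 gives Fb3.

C3 Cb3 Fb3 B#3 C#3 D3 F3 Fb3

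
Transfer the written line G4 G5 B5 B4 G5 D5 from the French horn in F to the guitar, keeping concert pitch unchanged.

C5 C6 E6 E5 C6 G5

First find concert pitch: the French horn in F sounds a perfect fifth below written, so G4 G5 B5 B4 G5 D5 sounds C4 C5 E5 E4 C5 G4.
Then write for guitar: it sounds a perfect octave below written, so the part must be a perfect octave above concert.
C4 → C5
C5 → C6
E5 → E6
E4 → E5
C5 → C6
G4 → G5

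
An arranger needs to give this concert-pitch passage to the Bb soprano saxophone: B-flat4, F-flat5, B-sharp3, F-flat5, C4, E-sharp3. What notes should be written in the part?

The Bb soprano saxophone sounds a major second below written, so the written part must be a major second above concert — transpose each note up.
Bb4 becomes C5
Fb5 becomes Gb5
B#3 becomes C##4
Fb5 becomes Gb5
C4 becomes D4
E#3 becomes F##3

C5 Gb5 C##4 Gb5 D4 F##3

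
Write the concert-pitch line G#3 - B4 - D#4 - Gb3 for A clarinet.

The A clarinet sounds a minor third below written, so the written part must be a minor third above concert — transpose each note up.
G#3 -> B3
B4 -> D5
D#4 -> F#4
Gb3 -> Bbb3

B3 D5 F#4 Bbb3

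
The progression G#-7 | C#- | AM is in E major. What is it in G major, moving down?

B-7 E- CM

E major down to G major is a major sixth; each chord root moves by that interval while the quality stays the same.
G#-7: root G# down a major sixth → B, giving B-7.
C#-: root C# down a major sixth → E, giving E-.
AM: root A down a major sixth → C, giving CM.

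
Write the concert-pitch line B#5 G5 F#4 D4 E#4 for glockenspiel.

The glockenspiel sounds a perfect fifteenth above written, so the written part must be a perfect fifteenth below concert — transpose each note down.
B#5 -> B#3
G5 -> G3
F#4 -> F#2
D4 -> D2
E#4 -> E#2

B#3 G3 F#2 D2 E#2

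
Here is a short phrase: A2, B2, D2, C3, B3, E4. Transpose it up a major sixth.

F#3 G#3 B2 A3 G#4 C#5

A2 becomes F#3
B2 becomes G#3
D2 becomes B2
C3 becomes A3
B3 becomes G#4
E4 becomes C#5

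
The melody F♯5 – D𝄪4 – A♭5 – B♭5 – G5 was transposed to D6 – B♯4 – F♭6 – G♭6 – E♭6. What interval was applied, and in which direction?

From F#5 to D6 is 6 letter names — a sixth of some quality.
F#5 to D6 is 8 semitones, which makes it a minor sixth; the second version is higher, so the direction is up.
Checking another pair — G5 → Eb6 — gives the same interval.

up a minor sixth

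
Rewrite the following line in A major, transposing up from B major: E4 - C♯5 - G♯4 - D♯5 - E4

B major to A major up is a minor seventh, so every note moves up by that interval.
E4 becomes D5
C#5 becomes B5
G#4 becomes F#5
D#5 becomes C#6
E4 becomes D5

D5 B5 F#5 C#6 D5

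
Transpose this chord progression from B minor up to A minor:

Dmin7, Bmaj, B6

Cmin7 Amaj A6

B minor up to A minor is a minor seventh; each chord root moves by that interval while the quality stays the same.
Dmin7: root D up a minor seventh → C, giving Cmin7.
Bmaj: root B up a minor seventh → A, giving Amaj.
B6: root B up a minor seventh → A, giving A6.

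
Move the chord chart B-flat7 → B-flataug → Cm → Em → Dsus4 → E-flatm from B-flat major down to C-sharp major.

C#7 C#aug D#m F##m E#sus4 F#m

B-flat major down to C-sharp major is a diminished seventh; each chord root moves by that interval while the quality stays the same.
B-flat7: root B-flat down a diminished seventh → C#, giving C#7.
B-flataug: root B-flat down a diminished seventh → C#, giving C#aug.
Cm: root C down a diminished seventh → D#, giving D#m.
Em: root E down a diminished seventh → F##, giving F##m.
Dsus4: root D down a diminished seventh → E#, giving E#sus4.
E-flatm: root E-flat down a diminished seventh → F#, giving F#m.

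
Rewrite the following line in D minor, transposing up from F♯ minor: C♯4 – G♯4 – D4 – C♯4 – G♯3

F♯ minor to D minor up is a minor sixth, so every note moves up by that interval.
C#4 to A4
G#4 to E5
D4 to Bb4
C#4 to A4
G#3 to E4

A4 E5 Bb4 A4 E4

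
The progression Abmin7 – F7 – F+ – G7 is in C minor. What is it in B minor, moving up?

C minor up to B minor is a major seventh; each chord root moves by that interval while the quality stays the same.
Abmin7: root Ab up a major seventh → G, giving Gmin7.
F7: root F up a major seventh → E, giving E7.
F+: root F up a major seventh → E, giving E+.
G7: root G up a major seventh → F#, giving F#7.

Gmin7 E7 E+ F#7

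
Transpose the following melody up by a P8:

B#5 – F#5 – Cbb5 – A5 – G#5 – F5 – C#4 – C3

B#6 F#6 Cbb6 A6 G#6 F6 C#5 C4

B#5 to B#6
F#5 to F#6
Cbb5 to Cbb6
A5 to A6
G#5 to G#6
F5 to F6
C#4 to C#5
C3 to C4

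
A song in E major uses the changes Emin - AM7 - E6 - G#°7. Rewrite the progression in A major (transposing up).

E major up to A major is a perfect fourth; each chord root moves by that interval while the quality stays the same.
Emin: root E up a perfect fourth → A, giving Amin.
AM7: root A up a perfect fourth → D, giving DM7.
E6: root E up a perfect fourth → A, giving A6.
G#°7: root G# up a perfect fourth → C#, giving C#°7.

Amin DM7 A6 C#°7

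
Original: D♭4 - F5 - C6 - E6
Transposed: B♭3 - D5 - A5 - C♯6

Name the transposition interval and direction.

down a minor third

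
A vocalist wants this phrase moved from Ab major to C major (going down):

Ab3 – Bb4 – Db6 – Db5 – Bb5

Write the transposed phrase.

C3 D4 F5 F4 D5

From Ab down to C is a minor sixth; apply that to each pitch.
Ab3 becomes C3
Bb4 becomes D4
Db6 becomes F5
Db5 becomes F4
Bb5 becomes D5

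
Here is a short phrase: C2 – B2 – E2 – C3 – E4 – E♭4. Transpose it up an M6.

A2 G#3 C#3 A3 C#5 C5

C2 gives A2
B2 gives G#3
E2 gives C#3
C3 gives A3
E4 gives C#5
Eb4 gives C5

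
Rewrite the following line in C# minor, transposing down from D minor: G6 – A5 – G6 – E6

F#6 G#5 F#6 D#6

From D down to C# is a minor second; apply that to each pitch.
G6 gives F#6
A5 gives G#5
G6 gives F#6
E6 gives D#6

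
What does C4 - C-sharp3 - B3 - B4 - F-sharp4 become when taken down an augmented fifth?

Fb3 F2 Eb3 Eb4 Bb3

C4 gives Fb3
C#3 gives F2
B3 gives Eb3
B4 gives Eb4
F#4 gives Bb3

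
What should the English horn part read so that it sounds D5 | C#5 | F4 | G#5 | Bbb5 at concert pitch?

Written C4 sounds as F3 on the English horn, so concert pitches are written a perfect fifth up.
D5 gives A5
C#5 gives G#5
F4 gives C5
G#5 gives D#6
Bbb5 gives Fb6

A5 G#5 C5 D#6 Fb6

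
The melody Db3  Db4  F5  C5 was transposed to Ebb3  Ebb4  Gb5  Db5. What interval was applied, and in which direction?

Take the first pair: Db3 → Ebb3. D to E spans 2 letter names, so the interval is some kind of second.
Db3 to Ebb3 is 1 semitone, which makes it a minor second; the second version is higher, so the direction is up.
Checking another pair — C5 → Db5 — gives the same interval.

up a minor second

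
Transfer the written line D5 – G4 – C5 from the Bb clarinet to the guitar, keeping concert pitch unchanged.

C6 F5 Bb5

First find concert pitch: the Bb clarinet sounds a major second below written, so D5 G4 C5 sounds C5 F4 Bb4.
Then write for guitar: it sounds a perfect octave below written, so the part must be a perfect octave above concert.
C5 → C6
F4 → F5
Bb4 → Bb5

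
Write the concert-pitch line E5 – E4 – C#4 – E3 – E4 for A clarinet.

The A clarinet sounds a minor third below written, so the written part must be a minor third above concert — transpose each note up.
E5 becomes G5
E4 becomes G4
C#4 becomes E4
E3 becomes G3
E4 becomes G4

G5 G4 E4 G3 G4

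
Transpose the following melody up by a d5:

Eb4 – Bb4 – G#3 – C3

A diminished fifth up from Eb4 gives Bbb4.
A diminished fifth up from Bb4 gives Fb5.
A diminished fifth up from G#3 gives D4.
C3 up a diminished fifth is Gb3.

Bbb4 Fb5 D4 Gb3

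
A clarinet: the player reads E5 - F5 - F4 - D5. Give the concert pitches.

C#5 D5 D4 B4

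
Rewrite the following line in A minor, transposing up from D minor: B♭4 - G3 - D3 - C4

F5 D4 A3 G4

From D up to A is a perfect fifth; apply that to each pitch.
Bb4 → F5
G3 → D4
D3 → A3
C4 → G4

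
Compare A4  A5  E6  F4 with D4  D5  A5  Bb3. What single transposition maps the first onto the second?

down a perfect fifth

From A4 to D4 is 5 letter names — a fifth of some quality.
D4 to A4 is 7 semitones, which makes it a perfect fifth; the second version is lower, so the direction is down.
Checking another pair — F4 → Bb3 — gives the same interval.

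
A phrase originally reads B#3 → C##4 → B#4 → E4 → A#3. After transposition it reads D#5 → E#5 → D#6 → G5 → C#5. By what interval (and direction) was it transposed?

up a minor tenth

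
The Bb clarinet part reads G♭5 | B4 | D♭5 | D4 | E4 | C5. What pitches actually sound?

Fb5 A4 Cb5 C4 D4 Bb4

Written C4 on the Bb clarinet sounds as Bb3, a major second lower; apply that shift to every note.
Gb5 becomes Fb5
B4 becomes A4
Db5 becomes Cb5
D4 becomes C4
E4 becomes D4
C5 becomes Bb4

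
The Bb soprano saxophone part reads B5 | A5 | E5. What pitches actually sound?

Written C4 on the Bb soprano saxophone sounds as Bb3, a major second lower; apply that shift to every note.
B5 gives A5
A5 gives G5
E5 gives D5

A5 G5 D5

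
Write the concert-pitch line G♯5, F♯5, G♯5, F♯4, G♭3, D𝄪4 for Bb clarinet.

A#5 G#5 A#5 G#4 Ab3 E##4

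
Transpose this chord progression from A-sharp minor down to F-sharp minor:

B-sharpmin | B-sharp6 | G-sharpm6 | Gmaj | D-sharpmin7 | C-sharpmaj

G#min G#6 Em6 Ebmaj Bmin7 Amaj

A-sharp minor down to F-sharp minor is a major third; each chord root moves by that interval while the quality stays the same.
B-sharpmin: root B-sharp down a major third → G#, giving G#min.
B-sharp6: root B-sharp down a major third → G#, giving G#6.
G-sharpm6: root G-sharp down a major third → E, giving Em6.
Gmaj: root G down a major third → Eb, giving Ebmaj.
D-sharpmin7: root D-sharp down a major third → B, giving Bmin7.
C-sharpmaj: root C-sharp down a major third → A, giving Amaj.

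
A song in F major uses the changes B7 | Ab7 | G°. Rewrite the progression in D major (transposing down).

F major down to D major is a minor third; each chord root moves by that interval while the quality stays the same.
B7: root B down a minor third → G#, giving G#7.
Ab7: root Ab down a minor third → F, giving F7.
G°: root G down a minor third → E, giving E°.

G#7 F7 E°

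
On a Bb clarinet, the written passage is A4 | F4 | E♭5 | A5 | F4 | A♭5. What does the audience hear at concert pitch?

The Bb clarinet sounds a major second below written, so transpose each written note down a major second.
A4 gives G4
F4 gives Eb4
Eb5 gives Db5
A5 gives G5
F4 gives Eb4
Ab5 gives Gb5

G4 Eb4 Db5 G5 Eb4 Gb5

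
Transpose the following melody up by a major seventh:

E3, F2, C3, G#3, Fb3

E3 up a major seventh is D#4.
A major seventh up from F2 gives E3.
C3: a seventh up reaches B, and 11 semitones makes it B3.
A major seventh up from G#3 gives F##4.
Fb3 up a major seventh is Eb4.

D#4 E3 B3 F##4 Eb4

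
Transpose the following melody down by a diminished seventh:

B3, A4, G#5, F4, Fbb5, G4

B3 down a diminished seventh is C##3.
A4: a seventh down reaches B, and 9 semitones makes it B#3.
G#5 down a diminished seventh is A##4.
F4 down a diminished seventh is G#3.
A diminished seventh down from Fbb5 gives Gb4.
G4 down a diminished seventh is A#3.

C##3 B#3 A##4 G#3 Gb4 A#3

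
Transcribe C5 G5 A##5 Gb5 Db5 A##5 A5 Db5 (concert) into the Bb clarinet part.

D5 A5 B##5 Ab5 Eb5 B##5 B5 Eb5

Written C4 sounds as Bb3 on the Bb clarinet, so concert pitches are written a major second up.
C5 gives D5
G5 gives A5
A##5 gives B##5
Gb5 gives Ab5
Db5 gives Eb5
A##5 gives B##5
A5 gives B5
Db5 gives Eb5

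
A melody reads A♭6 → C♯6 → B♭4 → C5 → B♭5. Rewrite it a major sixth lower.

Cb6 E5 Db4 Eb4 Db5

Ab6 -> Cb6
C#6 -> E5
Bb4 -> Db4
C5 -> Eb4
Bb5 -> Db5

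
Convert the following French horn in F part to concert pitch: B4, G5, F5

E4 C5 Bb4

Written C4 on the French horn in F sounds as F3, a perfect fifth lower; apply that shift to every note.
B4 gives E4
G5 gives C5
F5 gives Bb4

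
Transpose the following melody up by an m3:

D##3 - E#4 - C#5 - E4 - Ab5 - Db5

F##3 G#4 E5 G4 Cb6 Fb5

D##3 to F##3
E#4 to G#4
C#5 to E5
E4 to G4
Ab5 to Cb6
Db5 to Fb5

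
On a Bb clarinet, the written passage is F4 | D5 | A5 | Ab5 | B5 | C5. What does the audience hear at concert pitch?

The Bb clarinet sounds a major second below written, so transpose each written note down a major second.
F4 gives Eb4
D5 gives C5
A5 gives G5
Ab5 gives Gb5
B5 gives A5
C5 gives Bb4

Eb4 C5 G5 Gb5 A5 Bb4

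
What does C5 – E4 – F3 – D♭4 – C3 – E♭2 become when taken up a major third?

E5 G#4 A3 F4 E3 G2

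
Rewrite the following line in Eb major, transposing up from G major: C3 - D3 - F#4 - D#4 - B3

G major to Eb major up is a minor sixth, so every note moves up by that interval.
C3 to Ab3
D3 to Bb3
F#4 to D5
D#4 to B4
B3 to G4

Ab3 Bb3 D5 B4 G4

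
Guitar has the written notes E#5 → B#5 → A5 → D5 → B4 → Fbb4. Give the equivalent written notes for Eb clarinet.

First find concert pitch: the guitar sounds a perfect octave below written, so E#5 B#5 A5 D5 B4 Fbb4 sounds E#4 B#4 A4 D4 B3 Fbb3.
Then write for Eb clarinet: it sounds a minor third above written, so the part must be a minor third below concert.
E#4 → C##4
B#4 → G##4
A4 → F#4
D4 → B3
B3 → G#3
Fbb3 → Dbb3

C##4 G##4 F#4 B3 G#3 Dbb3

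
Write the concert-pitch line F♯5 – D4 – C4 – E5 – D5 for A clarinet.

Written C4 sounds as A3 on the A clarinet, so concert pitches are written a minor third up.
F#5 -> A5
D4 -> F4
C4 -> Eb4
E5 -> G5
D5 -> F5

A5 F4 Eb4 G5 F5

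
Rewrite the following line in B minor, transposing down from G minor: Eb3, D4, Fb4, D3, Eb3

G2 F#3 Ab3 F#2 G2

From G down to B is a minor sixth; apply that to each pitch.
Eb3 to G2
D4 to F#3
Fb4 to Ab3
D3 to F#2
Eb3 to G2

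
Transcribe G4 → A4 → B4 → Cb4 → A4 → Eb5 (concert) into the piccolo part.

G3 A3 B3 Cb3 A3 Eb4

Written C4 sounds as C5 on the piccolo, so concert pitches are written a perfect octave down.
G4 becomes G3
A4 becomes A3
B4 becomes B3
Cb4 becomes Cb3
A4 becomes A3
Eb5 becomes Eb4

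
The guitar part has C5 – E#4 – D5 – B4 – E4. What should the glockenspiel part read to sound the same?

C2 E#1 D2 B1 E1

First find concert pitch: the guitar sounds a perfect octave below written, so C5 E#4 D5 B4 E4 sounds C4 E#3 D4 B3 E3.
Then write for glockenspiel: it sounds a perfect fifteenth above written, so the part must be a perfect fifteenth below concert.
C4 → C2
E#3 → E#1
D4 → D2
B3 → B1
E3 → E1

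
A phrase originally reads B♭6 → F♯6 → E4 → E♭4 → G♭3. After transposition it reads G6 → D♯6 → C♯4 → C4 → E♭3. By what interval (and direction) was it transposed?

down a minor third

Take the first pair: Bb6 → G6. B to G spans 3 letter names, so the interval is some kind of third.
G6 to Bb6 is 3 semitones, which makes it a minor third; the second version is lower, so the direction is down.
Checking another pair — Gb3 → Eb3 — gives the same interval.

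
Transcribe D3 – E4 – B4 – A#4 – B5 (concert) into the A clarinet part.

Written C4 sounds as A3 on the A clarinet, so concert pitches are written a minor third up.
D3 -> F3
E4 -> G4
B4 -> D5
A#4 -> C#5
B5 -> D6

F3 G4 D5 C#5 D6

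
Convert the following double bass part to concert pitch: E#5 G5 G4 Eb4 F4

E#4 G4 G3 Eb3 F3

The double bass sounds a perfect octave below written, so transpose each written note down a perfect octave.
E#5 to E#4
G5 to G4
G4 to G3
Eb4 to Eb3
F4 to F3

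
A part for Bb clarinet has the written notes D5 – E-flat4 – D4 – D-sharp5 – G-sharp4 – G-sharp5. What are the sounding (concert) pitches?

C5 Db4 C4 C#5 F#4 F#5

The Bb clarinet sounds a major second below written, so transpose each written note down a major second.
D5 → C5
Eb4 → Db4
D4 → C4
D#5 → C#5
G#4 → F#4
G#5 → F#5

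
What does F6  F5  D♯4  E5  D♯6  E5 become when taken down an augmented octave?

Fb5 Fb4 D3 Eb4 D5 Eb4

F6 to Fb5
F5 to Fb4
D#4 to D3
E5 to Eb4
D#6 to D5
E5 to Eb4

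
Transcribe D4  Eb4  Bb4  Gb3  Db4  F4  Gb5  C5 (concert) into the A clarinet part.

F4 Gb4 Db5 Bbb3 Fb4 Ab4 Bbb5 Eb5

Written C4 sounds as A3 on the A clarinet, so concert pitches are written a minor third up.
D4 → F4
Eb4 → Gb4
Bb4 → Db5
Gb3 → Bbb3
Db4 → Fb4
F4 → Ab4
Gb5 → Bbb5
C5 → Eb5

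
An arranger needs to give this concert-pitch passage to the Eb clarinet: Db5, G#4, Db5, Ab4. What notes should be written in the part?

Bb4 E#4 Bb4 F4

Written C4 sounds as Eb4 on the Eb clarinet, so concert pitches are written a minor third down.
Db5 -> Bb4
G#4 -> E#4
Db5 -> Bb4
Ab4 -> F4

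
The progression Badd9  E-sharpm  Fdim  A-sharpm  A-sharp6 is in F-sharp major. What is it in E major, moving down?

Aadd9 D#m Ebdim G#m G#6

F-sharp major down to E major is a major second; each chord root moves by that interval while the quality stays the same.
Badd9: root B down a major second → A, giving Aadd9.
E-sharpm: root E-sharp down a major second → D#, giving D#m.
Fdim: root F down a major second → Eb, giving Ebdim.
A-sharpm: root A-sharp down a major second → G#, giving G#m.
A-sharp6: root A-sharp down a major second → G#, giving G#6.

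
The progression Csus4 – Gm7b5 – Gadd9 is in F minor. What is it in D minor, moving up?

Asus4 Em7b5 Eadd9

F minor up to D minor is a major sixth; each chord root moves by that interval while the quality stays the same.
Csus4: root C up a major sixth → A, giving Asus4.
Gm7b5: root G up a major sixth → E, giving Em7b5.
Gadd9: root G up a major sixth → E, giving Eadd9.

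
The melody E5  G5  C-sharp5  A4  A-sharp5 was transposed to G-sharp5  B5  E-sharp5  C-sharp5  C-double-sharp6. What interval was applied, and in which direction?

up a major third

Take the first pair: E5 → G#5. E to G spans 3 letter names, so the interval is some kind of third.
E5 to G#5 is 4 semitones, which makes it a major third; the second version is higher, so the direction is up.
Checking another pair — A#5 → C##6 — gives the same interval.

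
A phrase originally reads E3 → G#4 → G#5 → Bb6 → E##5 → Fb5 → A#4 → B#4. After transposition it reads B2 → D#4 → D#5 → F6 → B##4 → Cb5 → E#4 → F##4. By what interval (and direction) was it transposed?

From E3 to B2 is 4 letter names — a fourth of some quality.
B2 to E3 is 5 semitones, which makes it a perfect fourth; the second version is lower, so the direction is down.
Checking another pair — B#4 → F##4 — gives the same interval.

down a perfect fourth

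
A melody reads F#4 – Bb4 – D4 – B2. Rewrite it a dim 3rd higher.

Ab4 Dbb5 Fb4 Db3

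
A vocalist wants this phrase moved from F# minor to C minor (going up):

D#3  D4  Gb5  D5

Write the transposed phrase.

A3 Ab4 Dbb6 Ab5

From F# up to C is a diminished fifth; apply that to each pitch.
D#3 gives A3
D4 gives Ab4
Gb5 gives Dbb6
D5 gives Ab5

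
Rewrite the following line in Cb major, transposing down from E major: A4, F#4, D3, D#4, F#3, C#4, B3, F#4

From E down to Cb is an augmented third; apply that to each pitch.
A4 gives Fb4
F#4 gives Db4
D3 gives Bbb2
D#4 gives Bb3
F#3 gives Db3
C#4 gives Ab3
B3 gives Gb3
F#4 gives Db4

Fb4 Db4 Bbb2 Bb3 Db3 Ab3 Gb3 Db4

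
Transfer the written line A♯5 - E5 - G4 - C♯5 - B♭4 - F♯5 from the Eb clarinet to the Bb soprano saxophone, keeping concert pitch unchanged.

D#6 A5 C5 F#5 Eb5 B5

First find concert pitch: the Eb clarinet sounds a minor third above written, so A♯5 E5 G4 C♯5 B♭4 F♯5 sounds C#6 G5 Bb4 E5 Db5 A5.
Then write for Bb soprano saxophone: it sounds a major second below written, so the part must be a major second above concert.
C#6 → D#6
G5 → A5
Bb4 → C5
E5 → F#5
Db5 → Eb5
A5 → B5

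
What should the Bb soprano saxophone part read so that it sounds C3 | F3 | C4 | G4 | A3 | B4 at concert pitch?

The Bb soprano saxophone sounds a major second below written, so the written part must be a major second above concert — transpose each note up.
C3 → D3
F3 → G3
C4 → D4
G4 → A4
A3 → B3
B4 → C#5

D3 G3 D4 A4 B3 C#5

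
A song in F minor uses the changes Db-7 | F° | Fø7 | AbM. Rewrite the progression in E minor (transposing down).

F minor down to E minor is a minor second; each chord root moves by that interval while the quality stays the same.
Db-7: root Db down a minor second → C, giving C-7.
F°: root F down a minor second → E, giving E°.
Fø7: root F down a minor second → E, giving Eø7.
AbM: root Ab down a minor second → G, giving GM.

C-7 E° Eø7 GM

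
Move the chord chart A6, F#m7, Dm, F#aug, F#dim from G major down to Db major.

Eb6 Cm7 Abm Caug Cdim

G major down to Db major is an augmented fourth; each chord root moves by that interval while the quality stays the same.
A6: root A down an augmented fourth → Eb, giving Eb6.
F#m7: root F# down an augmented fourth → C, giving Cm7.
Dm: root D down an augmented fourth → Ab, giving Abm.
F#aug: root F# down an augmented fourth → C, giving Caug.
F#dim: root F# down an augmented fourth → C, giving Cdim.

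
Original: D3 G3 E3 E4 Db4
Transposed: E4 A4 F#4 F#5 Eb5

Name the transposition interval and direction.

up a major ninth

From D3 to E4 is 9 letter names — a ninth of some quality.
D3 to E4 is 14 semitones, which makes it a major ninth; the second version is higher, so the direction is up.
Checking another pair — Db4 → Eb5 — gives the same interval.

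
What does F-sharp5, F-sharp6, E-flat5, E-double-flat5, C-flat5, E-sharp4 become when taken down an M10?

F#5 -> D4
F#6 -> D5
Eb5 -> Cb4
Ebb5 -> Cbb4
Cb5 -> Abb3
E#4 -> C#3

D4 D5 Cb4 Cbb4 Abb3 C#3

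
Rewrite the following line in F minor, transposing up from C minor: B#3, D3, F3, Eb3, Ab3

E#4 G3 Bb3 Ab3 Db4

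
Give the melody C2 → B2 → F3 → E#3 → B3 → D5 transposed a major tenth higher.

E3 D#4 A4 G##4 D#5 F#6

C2 gives E3
B2 gives D#4
F3 gives A4
E#3 gives G##4
B3 gives D#5
D5 gives F#6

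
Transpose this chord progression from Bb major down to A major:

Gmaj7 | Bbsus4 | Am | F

Bb major down to A major is a minor second; each chord root moves by that interval while the quality stays the same.
Gmaj7: root G down a minor second → F#, giving F#maj7.
Bbsus4: root Bb down a minor second → A, giving Asus4.
Am: root A down a minor second → G#, giving G#m.
F: root F down a minor second → E, giving E.

F#maj7 Asus4 G#m E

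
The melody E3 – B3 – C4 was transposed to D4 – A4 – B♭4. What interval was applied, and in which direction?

up a minor seventh

Take the first pair: E3 → D4. E to D spans 7 letter names, so the interval is some kind of seventh.
E3 to D4 is 10 semitones, which makes it a minor seventh; the second version is higher, so the direction is up.
Checking another pair — C4 → Bb4 — gives the same interval.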